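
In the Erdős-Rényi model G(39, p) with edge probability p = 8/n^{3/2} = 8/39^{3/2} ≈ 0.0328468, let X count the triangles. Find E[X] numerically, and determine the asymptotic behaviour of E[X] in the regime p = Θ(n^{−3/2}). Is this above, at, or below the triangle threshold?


Number of potential triangles: C(39, 3) = 9139.
Each occurs with probability p³ ≈ (0.0328468)³ ≈ 3.54388181e-05.
By linearity: E[X] = C(39, 3)·p³ ≈ 9139 · 3.54388181e-05 ≈ 0.323875.
Since α = 3/2 > 1, p = c/n^{3/2} = o(1/n) is below the triangle threshold p ~ 1/n. Asymptotically E[X] ~ (c³/6)·n^{3(1−α)} = (8³/6)·n^{-1.5} → 0, so by Markov's inequality G has no triangles w.h.p.

E[X] ≈ 0.323875; in regime p = Θ(1/n^{3/2}) E[X] tends to 0 (below the triangle threshold p ~ 1/n).


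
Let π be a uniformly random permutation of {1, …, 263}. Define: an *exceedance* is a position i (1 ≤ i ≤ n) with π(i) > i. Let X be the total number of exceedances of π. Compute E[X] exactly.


Write X = Σ_{i=1}^{263} X_i, where X_i = 1_{π(i) > i}.
For each fixed i, π(i) is uniform over {1, …, 263} (marginal of a uniform permutation), so P[π(i) > i] = (n − i)/n. Summing: Σ_{i=1}^{263} (n − i)/n = (0 + 1 + … + 262)/263 = 263(263 − 1)/(2·263) = (263 − 1)/2.
Hence E[X] = Σ_{i=1}^{263} (263 − i)/263 = 131 ≈ 131.00000.

E[X] = 131 = 131.00000.


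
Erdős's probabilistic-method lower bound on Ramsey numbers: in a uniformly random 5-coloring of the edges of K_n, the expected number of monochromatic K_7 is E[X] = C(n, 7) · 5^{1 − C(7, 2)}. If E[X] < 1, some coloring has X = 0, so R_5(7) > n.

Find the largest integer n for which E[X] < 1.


We need C(n, 7) · 5^{1 − 21} < 1, i.e. C(n, 7) < 5^{21 − 1} = 95367431640625.
Check values of n near the boundary:
  n = 335: C(335, 7) = 88202498238195; 88202498238195 < 95367431640625? YES
  n = 336: C(336, 7) = 90079147136880; 90079147136880 < 95367431640625? YES
  n = 337: C(337, 7) = 91989916924632; 91989916924632 < 95367431640625? YES
  n = 338: C(338, 7) = 93935323022736; 93935323022736 < 95367431640625? YES
  n = 339: C(339, 7) = 95915887062372; 95915887062372 < 95367431640625? NO
The largest n with C(n, 7) < 95367431640625 is n = 338 (where E[X] = 93935323022736/95367431640625 ≈ 0.9850). Hence R_5(7) > 338, i.e. R_5(7) ≥ 339.

Largest n = 338; hence R_5(7) > 338.


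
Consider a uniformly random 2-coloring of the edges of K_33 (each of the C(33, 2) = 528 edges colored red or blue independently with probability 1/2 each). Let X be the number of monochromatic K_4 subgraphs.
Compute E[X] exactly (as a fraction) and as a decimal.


Let X = Σ_S X_S over the C(33, 4) = 40920 subsets S of size 4, where X_S = 1 if the K_4 on S is monochromatic.
For a fixed S, the K_4 on S has C(4, 2) = 6 edges. P[all 6 edges red] = (1/2)^6, and likewise for blue, so P[monochromatic] = 2·(1/2)^6 = 2^{1 − 6} = 1/32.
Summing: E[X] = C(33, 4) · 2^{1 − 6} = 40920 · 1/32 = 5115/4.
Numerically: E[X] ≈ 1278.7500.

E[X] = C(33,4)·2^(1−C(4,2)) = 5115/4 ≈ 1278.7500.


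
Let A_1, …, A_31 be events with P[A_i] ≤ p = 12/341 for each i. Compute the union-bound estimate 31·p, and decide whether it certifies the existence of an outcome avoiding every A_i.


Union bound: P[∪_{i=1}^{31} A_i] ≤ Σ_i P[A_i] ≤ 31·p = 31·(12/341) = 12/11.
Numerically: 12/11 ≈ 1.090909.
Is 12/11 < 1? NO.
Since the bound 12/11 is ≥ 1, the union bound is uninformative here; it does NOT by itself certify existence.

31·p = 12/11 ≈ 1.090909; existence NOT certified by the union bound.


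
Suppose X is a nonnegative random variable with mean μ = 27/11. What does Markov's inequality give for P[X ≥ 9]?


μ = E[X] = 27/11, a = 9.
Markov: P[X ≥ 9] ≤ μ/a = (27/11)/9 = 3/11.
Numerically: ≈ 0.273.
(Since a = 9 > μ = 2.455, the bound 3/11 is < 1 and informative.)

P[X ≥ 9] ≤ 3/11 ≈ 0.273.


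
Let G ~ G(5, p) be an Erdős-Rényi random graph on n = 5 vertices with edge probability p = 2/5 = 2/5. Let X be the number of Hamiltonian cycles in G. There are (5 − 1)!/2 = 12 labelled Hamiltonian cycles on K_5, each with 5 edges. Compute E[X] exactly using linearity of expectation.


K_5 has (5 − 1)!/2 = 12 labelled Hamiltonian cycles.
For each such Hamiltonian cycle H, let X_H = 1 if all 5 edges of H are present in G. Then P[X_H = 1] = p^{5} = (2/5)^{5} = 32/3125.
By linearity of expectation: E[X] = Σ_H E[X_H] = 12 · p^{5} = 12 · 32/3125 = 384/3125.
Numerically: E[X] ≈ 0.1229.

E[X] = 12 · (2/5)^{5} = 384/3125 ≈ 0.1229.


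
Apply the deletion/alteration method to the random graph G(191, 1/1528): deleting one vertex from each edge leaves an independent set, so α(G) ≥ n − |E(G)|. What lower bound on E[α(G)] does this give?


E[|E(G)|] = C(191, 2)·p = 18145 · (1/1528) = 95/8.
E[α(G)] ≥ n − E[|E(G)|] = 191 − 95/8 = 1433/8.
Numerically: ≈ 179.125000.
(This is only a lower bound; the true E[α(G)] may be larger.)

E[α(G)] ≥ 1433/8 ≈ 179.125000.


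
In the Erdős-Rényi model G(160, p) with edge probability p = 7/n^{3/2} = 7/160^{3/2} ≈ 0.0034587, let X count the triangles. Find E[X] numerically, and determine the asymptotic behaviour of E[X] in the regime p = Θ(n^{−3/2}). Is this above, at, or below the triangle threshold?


Number of potential triangles: C(160, 3) = 669920.
Each occurs with probability p³ ≈ (0.0034587)³ ≈ 4.1376543e-08.
By linearity: E[X] = C(160, 3)·p³ ≈ 669920 · 4.1376543e-08 ≈ 0.02772.
Since α = 3/2 > 1, p = c/n^{3/2} = o(1/n) is below the triangle threshold p ~ 1/n. Asymptotically E[X] ~ (c³/6)·n^{3(1−α)} = (7³/6)·n^{-1.5} → 0, so by Markov's inequality G has no triangles w.h.p.

E[X] ≈ 0.02772; in regime p = Θ(1/n^{3/2}) E[X] tends to 0 (below the triangle threshold p ~ 1/n).


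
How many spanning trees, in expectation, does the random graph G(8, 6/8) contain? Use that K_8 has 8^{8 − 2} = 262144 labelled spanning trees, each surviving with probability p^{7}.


K_8 has 8^{8 − 2} = 262144 labelled spanning trees.
For each such spanning tree H, let X_H = 1 if all 7 edges of H are present in G. Then P[X_H = 1] = p^{7} = (3/4)^{7} = 2187/16384.
By linearity of expectation: E[X] = Σ_H E[X_H] = 262144 · p^{7} = 262144 · 2187/16384 = 34992.
Numerically: E[X] ≈ 34992.

E[X] = 262144 · (3/4)^{7} = 34992 ≈ 34992.


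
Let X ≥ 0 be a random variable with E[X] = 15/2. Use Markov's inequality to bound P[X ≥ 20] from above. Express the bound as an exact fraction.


μ = E[X] = 15/2, a = 20.
Markov: P[X ≥ 20] ≤ μ/a = (15/2)/20 = 3/8.
Numerically: ≈ 0.3750.
(Since a = 20 > μ = 7.5000, the bound 3/8 is < 1 and informative.)

P[X ≥ 20] ≤ 3/8 ≈ 0.3750.


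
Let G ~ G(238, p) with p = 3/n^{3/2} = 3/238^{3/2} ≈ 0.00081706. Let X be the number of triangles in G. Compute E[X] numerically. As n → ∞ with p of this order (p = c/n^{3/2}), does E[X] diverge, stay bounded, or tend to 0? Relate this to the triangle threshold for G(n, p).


Number of potential triangles: C(238, 3) = 2218636.
Each occurs with probability p³ ≈ (0.00081706)³ ≈ 5.4546571e-10.
By linearity: E[X] = C(238, 3)·p³ ≈ 2218636 · 5.4546571e-10 ≈ 0.00121.
Since α = 3/2 > 1, p = c/n^{3/2} = o(1/n) is below the triangle threshold p ~ 1/n. Asymptotically E[X] ~ (c³/6)·n^{3(1−α)} = (3³/6)·n^{-1.5} → 0, so by Markov's inequality G has no triangles w.h.p.

E[X] ≈ 0.00121; in regime p = Θ(1/n^{3/2}) E[X] tends to 0 (below the triangle threshold p ~ 1/n).


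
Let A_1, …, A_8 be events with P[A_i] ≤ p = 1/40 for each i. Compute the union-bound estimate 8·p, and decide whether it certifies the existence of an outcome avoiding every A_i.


Union bound: P[∪_{i=1}^{8} A_i] ≤ Σ_i P[A_i] ≤ 8·p = 8·(1/40) = 1/5.
Numerically: 1/5 ≈ 0.2000.
Is 1/5 < 1? YES.
Since P[∪ A_i] ≤ 1/5 < 1, the complement has P[∩ A_i^c] ≥ 1 − 1/5 = 4/5 > 0, so some outcome avoids every A_i.

8·p = 1/5 ≈ 0.2000; existence CERTIFIED by the union bound.


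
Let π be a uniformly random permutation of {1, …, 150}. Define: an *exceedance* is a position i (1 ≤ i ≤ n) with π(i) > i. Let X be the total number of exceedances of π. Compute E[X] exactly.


Write X = Σ_{i=1}^{150} X_i, where X_i = 1_{π(i) > i}.
For each fixed i, π(i) is uniform over {1, …, 150} (marginal of a uniform permutation), so P[π(i) > i] = (n − i)/n. Summing: Σ_{i=1}^{150} (n − i)/n = (0 + 1 + … + 149)/150 = 150(150 − 1)/(2·150) = (150 − 1)/2.
Hence E[X] = Σ_{i=1}^{150} (150 − i)/150 = 149/2 ≈ 74.5000.

E[X] = 149/2 = 74.5000.


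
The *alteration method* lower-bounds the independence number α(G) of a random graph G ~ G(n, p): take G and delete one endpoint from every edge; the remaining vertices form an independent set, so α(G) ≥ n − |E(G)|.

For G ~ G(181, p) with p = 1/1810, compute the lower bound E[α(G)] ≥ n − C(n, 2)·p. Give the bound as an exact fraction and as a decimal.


E[|E(G)|] = C(181, 2)·p = 16290 · (1/1810) = 9.
E[α(G)] ≥ n − E[|E(G)|] = 181 − 9 = 172.
Numerically: ≈ 172.000.
(This is only a lower bound; the true E[α(G)] may be larger.)

E[α(G)] ≥ 172 ≈ 172.000.


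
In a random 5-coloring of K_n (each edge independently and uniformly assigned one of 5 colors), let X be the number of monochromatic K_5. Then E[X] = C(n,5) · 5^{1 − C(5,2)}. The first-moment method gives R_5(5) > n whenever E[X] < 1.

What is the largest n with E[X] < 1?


We need C(n, 5) · 5^{1 − 10} < 1, i.e. C(n, 5) < 5^{10 − 1} = 1953125.
Check values of n near the boundary:
  n = 43: C(43, 5) = 962598; 962598 < 1953125? YES
  n = 44: C(44, 5) = 1086008; 1086008 < 1953125? YES
  n = 45: C(45, 5) = 1221759; 1221759 < 1953125? YES
  n = 46: C(46, 5) = 1370754; 1370754 < 1953125? YES
  n = 47: C(47, 5) = 1533939; 1533939 < 1953125? YES
  n = 48: C(48, 5) = 1712304; 1712304 < 1953125? YES
  n = 49: C(49, 5) = 1906884; 1906884 < 1953125? YES
  n = 50: C(50, 5) = 2118760; 2118760 < 1953125? NO
The largest n with C(n, 5) < 1953125 is n = 49 (where E[X] = 1906884/1953125 ≈ 0.97632). Hence R_5(5) > 49, i.e. R_5(5) ≥ 50.

Largest n = 49; hence R_5(5) > 49.


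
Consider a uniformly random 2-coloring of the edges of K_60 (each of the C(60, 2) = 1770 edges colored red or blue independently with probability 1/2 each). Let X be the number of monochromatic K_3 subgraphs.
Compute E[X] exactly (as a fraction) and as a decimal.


Let X = Σ_S X_S over the C(60, 3) = 34220 subsets S of size 3, where X_S = 1 if the K_3 on S is monochromatic.
For a fixed S, the K_3 on S has C(3, 2) = 3 edges. P[all 3 edges red] = (1/2)^3, and likewise for blue, so P[monochromatic] = 2·(1/2)^3 = 2^{1 − 3} = 1/4.
By linearity of expectation: E[X] = C(60, 3) · 2^{1 − 3} = 34220 · 1/4 = 8555.
Numerically: E[X] ≈ 8555.000.

E[X] = C(60,3)·2^(1−C(3,2)) = 8555 ≈ 8555.000.


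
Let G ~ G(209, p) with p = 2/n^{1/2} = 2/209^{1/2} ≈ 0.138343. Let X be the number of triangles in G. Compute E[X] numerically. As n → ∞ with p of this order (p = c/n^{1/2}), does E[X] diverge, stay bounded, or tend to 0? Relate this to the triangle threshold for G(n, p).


Number of potential triangles: C(209, 3) = 1499784.
Each occurs with probability p³ ≈ (0.138343)³ ≈ 2.64771087e-03.
By linearity: E[X] = C(209, 3)·p³ ≈ 1499784 · 2.64771087e-03 ≈ 3970.994394.
Since α = 1/2 < 1, p = c/n^{1/2} ≫ 1/n is above the triangle threshold p ~ 1/n. Asymptotically E[X] ~ (c³/6)·n^{3(1−α)} = (2³/6)·n^{1.5} → ∞; triangles are abundant w.h.p.

E[X] ≈ 3970.994394; in regime p = Θ(1/n^{1/2}) E[X] diverges (above the triangle threshold p ~ 1/n).


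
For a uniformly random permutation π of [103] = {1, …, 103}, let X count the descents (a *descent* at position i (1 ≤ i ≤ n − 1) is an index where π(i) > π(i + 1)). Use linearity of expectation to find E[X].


Write X = Σ X_I over i = 1, …, 102, with X_I the indicator of one descent.
There are 102 indicators.
For each fixed i, the pair (π(i), π(i+1)) is a uniformly random ordered pair of distinct values from {1, …, 103}; by symmetry P[π(i) > π(i+1)] = 1/2.
By linearity: E[X] = 102 · (1/2) = (103 − 1) · (1/2) = 51 ≈ 51.000.

E[X] = 51 = 51.000.


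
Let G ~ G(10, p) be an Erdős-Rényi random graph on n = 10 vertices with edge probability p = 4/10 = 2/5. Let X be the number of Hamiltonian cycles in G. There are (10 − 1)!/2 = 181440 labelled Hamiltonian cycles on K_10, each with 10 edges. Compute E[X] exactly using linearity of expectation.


K_10 has (10 − 1)!/2 = 181440 labelled Hamiltonian cycles.
For each such Hamiltonian cycle H, let X_H = 1 if all 10 edges of H are present in G. Then P[X_H = 1] = p^{10} = (2/5)^{10} = 1024/9765625.
By linearity of expectation: E[X] = Σ_H E[X_H] = 181440 · p^{10} = 181440 · 1024/9765625 = 37158912/1953125.
Numerically: E[X] ≈ 19.03.

E[X] = 181440 · (2/5)^{10} = 37158912/1953125 ≈ 19.03.


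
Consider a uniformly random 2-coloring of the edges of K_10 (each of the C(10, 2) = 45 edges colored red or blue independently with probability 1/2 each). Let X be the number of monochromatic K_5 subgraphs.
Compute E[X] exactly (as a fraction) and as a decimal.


Let X = Σ_S X_S over the C(10, 5) = 252 subsets S of size 5, where X_S = 1 if the K_5 on S is monochromatic.
For a fixed S, the K_5 on S has C(5, 2) = 10 edges. P[all 10 edges red] = (1/2)^10, and likewise for blue, so P[monochromatic] = 2·(1/2)^10 = 2^{1 − 10} = 1/512.
By linearity of expectation: E[X] = C(10, 5) · 2^{1 − 10} = 252 · 1/512 = 63/128.
Numerically: E[X] ≈ 0.492188.

E[X] = C(10,5)·2^(1−C(5,2)) = 63/128 ≈ 0.492188.


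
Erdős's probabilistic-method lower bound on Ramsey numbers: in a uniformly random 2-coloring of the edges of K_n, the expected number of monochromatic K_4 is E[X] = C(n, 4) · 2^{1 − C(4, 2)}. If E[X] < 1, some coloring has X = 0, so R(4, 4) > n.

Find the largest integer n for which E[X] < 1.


We need C(n, 4) · 2^{1 − 6} < 1, i.e. C(n, 4) < 2^{6 − 1} = 32.
Check values of n near the boundary:
  n = 5: C(5, 4) = 5; 5 < 32? YES
  n = 6: C(6, 4) = 15; 15 < 32? YES
  n = 7: C(7, 4) = 35; 35 < 32? NO
  n = 8: C(8, 4) = 70; 70 < 32? NO
  n = 9: C(9, 4) = 126; 126 < 32? NO
The largest n with C(n, 4) < 32 is n = 6 (where E[X] = 15/32 ≈ 0.468750). Hence R(4, 4) > 6, i.e. R(4, 4) ≥ 7.

Largest n = 6; hence R(4, 4) > 6.


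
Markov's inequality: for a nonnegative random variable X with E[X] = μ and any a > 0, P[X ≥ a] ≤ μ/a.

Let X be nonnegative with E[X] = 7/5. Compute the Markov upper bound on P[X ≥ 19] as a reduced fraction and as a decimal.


μ = E[X] = 7/5, a = 19.
Markov: P[X ≥ 19] ≤ μ/a = (7/5)/19 = 7/95.
Numerically: ≈ 0.0737.
(Since a = 19 > μ = 1.4000, the bound 7/95 is < 1 and informative.)

P[X ≥ 19] ≤ 7/95 ≈ 0.0737.


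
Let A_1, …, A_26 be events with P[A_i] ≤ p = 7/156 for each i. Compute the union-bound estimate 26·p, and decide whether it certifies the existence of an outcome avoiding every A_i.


Union bound: P[∪_{i=1}^{26} A_i] ≤ Σ_i P[A_i] ≤ 26·p = 26·(7/156) = 7/6.
Numerically: 7/6 ≈ 1.166667.
Is 7/6 < 1? NO.
Since the bound 7/6 is ≥ 1, the union bound is uninformative here; it does NOT by itself certify existence.

26·p = 7/6 ≈ 1.166667; existence NOT certified by the union bound.


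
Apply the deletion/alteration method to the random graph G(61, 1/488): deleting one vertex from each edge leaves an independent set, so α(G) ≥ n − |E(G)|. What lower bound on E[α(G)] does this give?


E[|E(G)|] = C(61, 2)·p = 1830 · (1/488) = 15/4.
E[α(G)] ≥ n − E[|E(G)|] = 61 − 15/4 = 229/4.
Numerically: ≈ 57.2500.
(This is only a lower bound; the true E[α(G)] may be larger.)

E[α(G)] ≥ 229/4 ≈ 57.2500.


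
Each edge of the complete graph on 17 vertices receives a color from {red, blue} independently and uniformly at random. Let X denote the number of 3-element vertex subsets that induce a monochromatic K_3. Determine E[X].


Let X = Σ_S X_S over the C(17, 3) = 680 subsets S of size 3, where X_S = 1 if the K_3 on S is monochromatic.
For a fixed S, the K_3 on S has C(3, 2) = 3 edges. P[all 3 edges red] = (1/2)^3, and likewise for blue, so P[monochromatic] = 2·(1/2)^3 = 2^{1 − 3} = 1/4.
Summing: E[X] = C(17, 3) · 2^{1 − 3} = 680 · 1/4 = 170.
Numerically: E[X] ≈ 170.0000.

E[X] = C(17,3)·2^(1−C(3,2)) = 170 ≈ 170.0000.


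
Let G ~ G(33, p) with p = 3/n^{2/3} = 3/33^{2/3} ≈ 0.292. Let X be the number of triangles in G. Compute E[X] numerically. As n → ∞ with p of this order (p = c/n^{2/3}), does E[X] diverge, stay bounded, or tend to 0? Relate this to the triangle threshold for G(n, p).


Number of potential triangles: C(33, 3) = 5456.
Each occurs with probability p³ ≈ (0.292)³ ≈ 2.47934e-02.
By linearity: E[X] = C(33, 3)·p³ ≈ 5456 · 2.47934e-02 ≈ 135.273.
Since α = 2/3 < 1, p = c/n^{2/3} ≫ 1/n is above the triangle threshold p ~ 1/n. Asymptotically E[X] ~ (c³/6)·n^{3(1−α)} = (3³/6)·n^{1} → ∞; triangles are abundant w.h.p.

E[X] ≈ 135.273; in regime p = Θ(1/n^{2/3}) E[X] diverges (above the triangle threshold p ~ 1/n).


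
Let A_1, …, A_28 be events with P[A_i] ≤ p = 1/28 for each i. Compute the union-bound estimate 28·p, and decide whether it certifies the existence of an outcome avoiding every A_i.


Union bound: P[∪_{i=1}^{28} A_i] ≤ Σ_i P[A_i] ≤ 28·p = 28·(1/28) = 1.
Numerically: 1 ≈ 1.000000.
Is 1 < 1? NO.
Since the bound 1 is ≥ 1, the union bound is uninformative here; it does NOT by itself certify existence.

28·p = 1 ≈ 1.000000; existence NOT certified by the union bound.


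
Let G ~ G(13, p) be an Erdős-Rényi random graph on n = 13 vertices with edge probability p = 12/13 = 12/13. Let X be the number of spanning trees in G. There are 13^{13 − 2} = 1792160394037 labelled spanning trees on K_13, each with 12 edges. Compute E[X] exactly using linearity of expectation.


K_13 has 13^{13 − 2} = 1792160394037 labelled spanning trees.
For each such spanning tree H, let X_H = 1 if all 12 edges of H are present in G. Then P[X_H = 1] = p^{12} = (12/13)^{12} = 8916100448256/23298085122481.
Summing the indicators: E[X] = Σ_H E[X_H] = 1792160394037 · p^{12} = 1792160394037 · 8916100448256/23298085122481 = 8916100448256/13.
Numerically: E[X] ≈ 6.8585e+11.

E[X] = 1792160394037 · (12/13)^{12} = 8916100448256/13 ≈ 6.8585e+11.


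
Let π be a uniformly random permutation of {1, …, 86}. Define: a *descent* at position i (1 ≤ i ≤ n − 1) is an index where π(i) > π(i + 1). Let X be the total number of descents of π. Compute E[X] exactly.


Write X = Σ X_I over i = 1, …, 85, with X_I the indicator of one descent.
There are 85 indicators.
For each fixed i, the pair (π(i), π(i+1)) is a uniformly random ordered pair of distinct values from {1, …, 86}; by symmetry P[π(i) > π(i+1)] = 1/2.
By linearity: E[X] = 85 · (1/2) = (86 − 1) · (1/2) = 85/2 ≈ 42.500000.

E[X] = 85/2 = 42.500000.


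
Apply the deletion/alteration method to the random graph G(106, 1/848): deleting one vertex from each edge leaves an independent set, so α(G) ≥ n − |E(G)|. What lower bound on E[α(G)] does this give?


E[|E(G)|] = C(106, 2)·p = 5565 · (1/848) = 105/16.
E[α(G)] ≥ n − E[|E(G)|] = 106 − 105/16 = 1591/16.
Numerically: ≈ 99.438.
(This is only a lower bound; the true E[α(G)] may be larger.)

E[α(G)] ≥ 1591/16 ≈ 99.438.


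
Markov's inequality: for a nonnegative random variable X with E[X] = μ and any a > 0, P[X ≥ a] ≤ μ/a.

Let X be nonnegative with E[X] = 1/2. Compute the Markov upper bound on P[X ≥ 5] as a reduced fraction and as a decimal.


μ = E[X] = 1/2, a = 5.
Markov: P[X ≥ 5] ≤ μ/a = (1/2)/5 = 1/10.
Numerically: ≈ 0.100000.
(Since a = 5 > μ = 0.500000, the bound 1/10 is < 1 and informative.)

P[X ≥ 5] ≤ 1/10 ≈ 0.100000.


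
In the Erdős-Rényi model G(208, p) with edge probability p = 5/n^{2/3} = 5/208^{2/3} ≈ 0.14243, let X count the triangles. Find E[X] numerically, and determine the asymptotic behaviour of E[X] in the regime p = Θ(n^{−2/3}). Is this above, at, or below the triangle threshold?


Number of potential triangles: C(208, 3) = 1478256.
Each occurs with probability p³ ≈ (0.14243)³ ≈ 2.8892382e-03.
By linearity: E[X] = C(208, 3)·p³ ≈ 1478256 · 2.8892382e-03 ≈ 4271.03365.
Since α = 2/3 < 1, p = c/n^{2/3} ≫ 1/n is above the triangle threshold p ~ 1/n. Asymptotically E[X] ~ (c³/6)·n^{3(1−α)} = (5³/6)·n^{1} → ∞; triangles are abundant w.h.p.

E[X] ≈ 4271.03365; in regime p = Θ(1/n^{2/3}) E[X] diverges (above the triangle threshold p ~ 1/n).


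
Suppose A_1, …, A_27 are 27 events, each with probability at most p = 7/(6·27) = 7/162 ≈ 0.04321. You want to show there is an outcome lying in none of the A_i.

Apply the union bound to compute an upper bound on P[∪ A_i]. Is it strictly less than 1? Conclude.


Union bound: P[∪_{i=1}^{27} A_i] ≤ Σ_i P[A_i] ≤ 27·p = 27·(7/162) = 7/6.
Numerically: 7/6 ≈ 1.16667.
Is 7/6 < 1? NO.
Since the bound 7/6 is ≥ 1, the union bound is uninformative here; it does NOT by itself certify existence.

27·p = 7/6 ≈ 1.16667; existence NOT certified by the union bound.


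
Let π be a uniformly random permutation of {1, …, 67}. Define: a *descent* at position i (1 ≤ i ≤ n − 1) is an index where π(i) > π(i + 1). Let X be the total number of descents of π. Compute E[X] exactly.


Write X = Σ X_I over i = 1, …, 66, with X_I the indicator of one descent.
There are 66 indicators.
For each fixed i, the pair (π(i), π(i+1)) is a uniformly random ordered pair of distinct values from {1, …, 67}; by symmetry P[π(i) > π(i+1)] = 1/2.
By linearity: E[X] = 66 · (1/2) = (67 − 1) · (1/2) = 33 ≈ 33.00000.

E[X] = 33 = 33.00000.


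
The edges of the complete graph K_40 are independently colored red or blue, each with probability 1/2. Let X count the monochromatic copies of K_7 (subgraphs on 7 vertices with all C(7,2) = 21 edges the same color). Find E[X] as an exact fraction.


Let X = Σ_S X_S over the C(40, 7) = 18643560 subsets S of size 7, where X_S = 1 if the K_7 on S is monochromatic.
For a fixed S, the K_7 on S has C(7, 2) = 21 edges. P[all 21 edges red] = (1/2)^21, and likewise for blue, so P[monochromatic] = 2·(1/2)^21 = 2^{1 − 21} = 1/1048576.
Summing: E[X] = C(40, 7) · 2^{1 − 21} = 18643560 · 1/1048576 = 2330445/131072.
Numerically: E[X] ≈ 17.77988.

E[X] = C(40,7)·2^(1−C(7,2)) = 2330445/131072 ≈ 17.77988.


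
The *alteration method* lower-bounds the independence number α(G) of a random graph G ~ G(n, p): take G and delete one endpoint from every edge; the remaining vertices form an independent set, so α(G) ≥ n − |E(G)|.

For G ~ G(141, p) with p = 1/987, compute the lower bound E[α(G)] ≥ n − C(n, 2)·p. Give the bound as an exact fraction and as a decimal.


E[|E(G)|] = C(141, 2)·p = 9870 · (1/987) = 10.
E[α(G)] ≥ n − E[|E(G)|] = 141 − 10 = 131.
Numerically: ≈ 131.0000.
(This is only a lower bound; the true E[α(G)] may be larger.)

E[α(G)] ≥ 131 ≈ 131.0000.


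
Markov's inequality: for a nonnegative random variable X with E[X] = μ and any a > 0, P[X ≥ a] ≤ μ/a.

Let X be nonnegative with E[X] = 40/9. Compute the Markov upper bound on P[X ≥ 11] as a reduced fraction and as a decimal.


μ = E[X] = 40/9, a = 11.
Markov: P[X ≥ 11] ≤ μ/a = (40/9)/11 = 40/99.
Numerically: ≈ 0.404.
(Since a = 11 > μ = 4.444, the bound 40/99 is < 1 and informative.)

P[X ≥ 11] ≤ 40/99 ≈ 0.404.


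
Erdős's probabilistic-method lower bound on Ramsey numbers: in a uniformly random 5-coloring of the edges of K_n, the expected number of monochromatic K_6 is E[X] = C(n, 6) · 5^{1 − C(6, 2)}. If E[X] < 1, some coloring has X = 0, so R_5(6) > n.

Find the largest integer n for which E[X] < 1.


We need C(n, 6) · 5^{1 − 15} < 1, i.e. C(n, 6) < 5^{15 − 1} = 6103515625.
Check values of n near the boundary:
  n = 126: C(126, 6) = 4925156775; 4925156775 < 6103515625? YES
  n = 127: C(127, 6) = 5169379425; 5169379425 < 6103515625? YES
  n = 128: C(128, 6) = 5423611200; 5423611200 < 6103515625? YES
  n = 129: C(129, 6) = 5688177600; 5688177600 < 6103515625? YES
  n = 130: C(130, 6) = 5963412000; 5963412000 < 6103515625? YES
  n = 131: C(131, 6) = 6249655776; 6249655776 < 6103515625? NO
The largest n with C(n, 6) < 6103515625 is n = 130 (where E[X] = 47707296/48828125 ≈ 0.977045). Hence R_5(6) > 130, i.e. R_5(6) ≥ 131.

Largest n = 130; hence R_5(6) > 130.


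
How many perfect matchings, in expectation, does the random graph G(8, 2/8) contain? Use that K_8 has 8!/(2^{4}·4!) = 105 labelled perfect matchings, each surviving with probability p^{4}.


K_8 has 8!/(2^{4}·4!) = 105 labelled perfect matchings.
For each such perfect matching H, let X_H = 1 if all 4 edges of H are present in G. Then P[X_H = 1] = p^{4} = (1/4)^{4} = 1/256.
Summing the indicators: E[X] = Σ_H E[X_H] = 105 · p^{4} = 105 · 1/256 = 105/256.
Numerically: E[X] ≈ 0.41.

E[X] = 105 · (1/4)^{4} = 105/256 ≈ 0.41.


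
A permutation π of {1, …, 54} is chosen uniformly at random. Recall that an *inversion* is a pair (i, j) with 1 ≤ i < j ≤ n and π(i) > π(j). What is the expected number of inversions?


Write X = Σ X_I over the C(54, 2) = 1431 pairs i < j, with X_I the indicator of one inversion.
There are 1431 indicators.
For each fixed pair i < j, the values π(i) and π(j) are two distinct elements of {1, …, 54} in uniformly random order; by symmetry P[π(i) > π(j)] = 1/2.
By linearity: E[X] = 1431 · (1/2) = C(54, 2) · (1/2) = 1431/2 = 1431/2 ≈ 715.500.

E[X] = 1431/2 = 715.500.


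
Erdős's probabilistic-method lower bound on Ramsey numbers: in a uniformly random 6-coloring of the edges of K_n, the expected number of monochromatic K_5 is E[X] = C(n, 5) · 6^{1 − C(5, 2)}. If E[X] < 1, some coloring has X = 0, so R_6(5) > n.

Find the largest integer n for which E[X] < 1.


We need C(n, 5) · 6^{1 − 10} < 1, i.e. C(n, 5) < 6^{10 − 1} = 10077696.
Check values of n near the boundary:
  n = 64: C(64, 5) = 7624512; 7624512 < 10077696? YES
  n = 65: C(65, 5) = 8259888; 8259888 < 10077696? YES
  n = 66: C(66, 5) = 8936928; 8936928 < 10077696? YES
  n = 67: C(67, 5) = 9657648; 9657648 < 10077696? YES
  n = 68: C(68, 5) = 10424128; 10424128 < 10077696? NO
  n = 69: C(69, 5) = 11238513; 11238513 < 10077696? NO
The largest n with C(n, 5) < 10077696 is n = 67 (where E[X] = 67067/69984 ≈ 0.958319). Hence R_6(5) > 67, i.e. R_6(5) ≥ 68.

Largest n = 67; hence R_6(5) > 67.


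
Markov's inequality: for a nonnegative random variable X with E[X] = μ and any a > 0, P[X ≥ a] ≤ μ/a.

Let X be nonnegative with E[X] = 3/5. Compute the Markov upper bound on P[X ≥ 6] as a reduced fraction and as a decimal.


μ = E[X] = 3/5, a = 6.
Markov: P[X ≥ 6] ≤ μ/a = (3/5)/6 = 1/10.
Numerically: ≈ 0.100000.
(Since a = 6 > μ = 0.600000, the bound 1/10 is < 1 and informative.)

P[X ≥ 6] ≤ 1/10 ≈ 0.100000.


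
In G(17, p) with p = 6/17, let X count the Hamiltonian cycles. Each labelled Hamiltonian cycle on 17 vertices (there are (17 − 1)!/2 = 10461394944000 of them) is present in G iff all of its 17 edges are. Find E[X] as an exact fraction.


K_17 has (17 − 1)!/2 = 10461394944000 labelled Hamiltonian cycles.
For each such Hamiltonian cycle H, let X_H = 1 if all 17 edges of H are present in G. Then P[X_H = 1] = p^{17} = (6/17)^{17} = 16926659444736/827240261886336764177.
By linearity: E[X] = Σ_H E[X_H] = 10461394944000 · p^{17} = 10461394944000 · 16926659444736/827240261886336764177 = 177076469533971037814784000/827240261886336764177.
Numerically: E[X] ≈ 2.141e+05.

E[X] = 10461394944000 · (6/17)^{17} = 177076469533971037814784000/827240261886336764177 ≈ 2.141e+05.


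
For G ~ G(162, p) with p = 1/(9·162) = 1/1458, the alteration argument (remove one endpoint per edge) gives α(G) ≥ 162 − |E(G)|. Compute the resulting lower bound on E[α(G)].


E[|E(G)|] = C(162, 2)·p = 13041 · (1/1458) = 161/18.
E[α(G)] ≥ n − E[|E(G)|] = 162 − 161/18 = 2755/18.
Numerically: ≈ 153.0556.
(This is only a lower bound; the true E[α(G)] may be larger.)

E[α(G)] ≥ 2755/18 ≈ 153.0556.


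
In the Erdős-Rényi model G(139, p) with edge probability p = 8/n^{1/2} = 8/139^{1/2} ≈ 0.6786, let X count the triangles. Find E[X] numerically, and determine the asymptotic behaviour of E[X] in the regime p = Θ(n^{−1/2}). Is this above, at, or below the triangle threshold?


Number of potential triangles: C(139, 3) = 437989.
Each occurs with probability p³ ≈ (0.6786)³ ≈ 3.124264e-01.
By linearity: E[X] = C(139, 3)·p³ ≈ 437989 · 3.124264e-01 ≈ 136839.3379.
Since α = 1/2 < 1, p = c/n^{1/2} ≫ 1/n is above the triangle threshold p ~ 1/n. Asymptotically E[X] ~ (c³/6)·n^{3(1−α)} = (8³/6)·n^{1.5} → ∞; triangles are abundant w.h.p.

E[X] ≈ 136839.3379; in regime p = Θ(1/n^{1/2}) E[X] diverges (above the triangle threshold p ~ 1/n).


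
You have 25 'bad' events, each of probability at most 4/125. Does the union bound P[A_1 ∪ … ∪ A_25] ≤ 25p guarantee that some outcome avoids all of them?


Union bound: P[∪_{i=1}^{25} A_i] ≤ Σ_i P[A_i] ≤ 25·p = 25·(4/125) = 4/5.
Numerically: 4/5 ≈ 0.800.
Is 4/5 < 1? YES.
Since P[∪ A_i] ≤ 4/5 < 1, the complement has P[∩ A_i^c] ≥ 1 − 4/5 = 1/5 > 0, so some outcome avoids every A_i.

25·p = 4/5 ≈ 0.800; existence CERTIFIED by the union bound.


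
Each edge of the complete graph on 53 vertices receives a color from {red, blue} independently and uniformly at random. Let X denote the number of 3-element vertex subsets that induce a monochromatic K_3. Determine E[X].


Let X = Σ_S X_S over the C(53, 3) = 23426 subsets S of size 3, where X_S = 1 if the K_3 on S is monochromatic.
For a fixed S, the K_3 on S has C(3, 2) = 3 edges. P[all 3 edges red] = (1/2)^3, and likewise for blue, so P[monochromatic] = 2·(1/2)^3 = 2^{1 − 3} = 1/4.
By linearity of expectation: E[X] = C(53, 3) · 2^{1 − 3} = 23426 · 1/4 = 11713/2.
Numerically: E[X] ≈ 5856.50000.

E[X] = C(53,3)·2^(1−C(3,2)) = 11713/2 ≈ 5856.50000.


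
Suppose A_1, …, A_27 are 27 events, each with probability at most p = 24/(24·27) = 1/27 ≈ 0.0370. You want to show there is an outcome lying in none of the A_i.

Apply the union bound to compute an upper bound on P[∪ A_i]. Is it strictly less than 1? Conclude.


Union bound: P[∪_{i=1}^{27} A_i] ≤ Σ_i P[A_i] ≤ 27·p = 27·(1/27) = 1.
Numerically: 1 ≈ 1.0000.
Is 1 < 1? NO.
Since the bound 1 is ≥ 1, the union bound is uninformative here; it does NOT by itself certify existence.

27·p = 1 ≈ 1.0000; existence NOT certified by the union bound.


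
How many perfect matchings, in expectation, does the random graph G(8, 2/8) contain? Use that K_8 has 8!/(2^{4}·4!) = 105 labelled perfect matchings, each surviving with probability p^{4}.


K_8 has 8!/(2^{4}·4!) = 105 labelled perfect matchings.
For each such perfect matching H, let X_H = 1 if all 4 edges of H are present in G. Then P[X_H = 1] = p^{4} = (1/4)^{4} = 1/256.
Summing the indicators: E[X] = Σ_H E[X_H] = 105 · p^{4} = 105 · 1/256 = 105/256.
Numerically: E[X] ≈ 0.41.

E[X] = 105 · (1/4)^{4} = 105/256 ≈ 0.41.


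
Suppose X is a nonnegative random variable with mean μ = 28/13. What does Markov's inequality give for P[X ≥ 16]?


μ = E[X] = 28/13, a = 16.
Markov: P[X ≥ 16] ≤ μ/a = (28/13)/16 = 7/52.
Numerically: ≈ 0.13462.
(Since a = 16 > μ = 2.15385, the bound 7/52 is < 1 and informative.)

P[X ≥ 16] ≤ 7/52 ≈ 0.13462.


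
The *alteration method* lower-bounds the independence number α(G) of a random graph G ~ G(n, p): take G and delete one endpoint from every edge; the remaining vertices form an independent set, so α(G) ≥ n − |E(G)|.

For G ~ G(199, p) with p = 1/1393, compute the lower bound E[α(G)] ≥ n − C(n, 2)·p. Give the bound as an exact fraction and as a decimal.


E[|E(G)|] = C(199, 2)·p = 19701 · (1/1393) = 99/7.
E[α(G)] ≥ n − E[|E(G)|] = 199 − 99/7 = 1294/7.
Numerically: ≈ 184.85714.
(This is only a lower bound; the true E[α(G)] may be larger.)

E[α(G)] ≥ 1294/7 ≈ 184.85714.


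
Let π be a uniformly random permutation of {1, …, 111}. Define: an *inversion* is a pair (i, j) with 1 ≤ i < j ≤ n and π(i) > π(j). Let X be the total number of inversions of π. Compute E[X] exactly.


Write X = Σ X_I over the C(111, 2) = 6105 pairs i < j, with X_I the indicator of one inversion.
There are 6105 indicators.
For each fixed pair i < j, the values π(i) and π(j) are two distinct elements of {1, …, 111} in uniformly random order; by symmetry P[π(i) > π(j)] = 1/2.
By linearity: E[X] = 6105 · (1/2) = C(111, 2) · (1/2) = 6105/2 = 6105/2 ≈ 3052.500000.

E[X] = 6105/2 = 3052.500000.


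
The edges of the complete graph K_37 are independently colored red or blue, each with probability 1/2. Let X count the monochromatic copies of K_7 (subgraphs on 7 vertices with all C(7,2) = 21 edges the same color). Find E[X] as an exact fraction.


Let X = Σ_S X_S over the C(37, 7) = 10295472 subsets S of size 7, where X_S = 1 if the K_7 on S is monochromatic.
For a fixed S, the K_7 on S has C(7, 2) = 21 edges. P[all 21 edges red] = (1/2)^21, and likewise for blue, so P[monochromatic] = 2·(1/2)^21 = 2^{1 − 21} = 1/1048576.
By linearity: E[X] = C(37, 7) · 2^{1 − 21} = 10295472 · 1/1048576 = 643467/65536.
Numerically: E[X] ≈ 9.81853.

E[X] = C(37,7)·2^(1−C(7,2)) = 643467/65536 ≈ 9.81853.


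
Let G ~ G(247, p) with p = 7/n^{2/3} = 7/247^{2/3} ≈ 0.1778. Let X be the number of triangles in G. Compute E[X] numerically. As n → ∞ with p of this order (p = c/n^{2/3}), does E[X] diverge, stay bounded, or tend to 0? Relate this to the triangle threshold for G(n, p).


Number of potential triangles: C(247, 3) = 2481115.
Each occurs with probability p³ ≈ (0.1778)³ ≈ 5.622121e-03.
By linearity: E[X] = C(247, 3)·p³ ≈ 2481115 · 5.622121e-03 ≈ 13949.1296.
Since α = 2/3 < 1, p = c/n^{2/3} ≫ 1/n is above the triangle threshold p ~ 1/n. Asymptotically E[X] ~ (c³/6)·n^{3(1−α)} = (7³/6)·n^{1} → ∞; triangles are abundant w.h.p.

E[X] ≈ 13949.1296; in regime p = Θ(1/n^{2/3}) E[X] diverges (above the triangle threshold p ~ 1/n).


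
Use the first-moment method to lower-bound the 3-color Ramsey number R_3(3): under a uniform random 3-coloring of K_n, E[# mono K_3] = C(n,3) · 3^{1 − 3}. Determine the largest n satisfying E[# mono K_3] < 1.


We need C(n, 3) · 3^{1 − 3} < 1, i.e. C(n, 3) < 3^{3 − 1} = 9.
Check values of n near the boundary:
  n = 3: C(3, 3) = 1; 1 < 9? YES
  n = 4: C(4, 3) = 4; 4 < 9? YES
  n = 5: C(5, 3) = 10; 10 < 9? NO
The largest n with C(n, 3) < 9 is n = 4 (where E[X] = 4/9 ≈ 0.4444). Hence R_3(3) > 4, i.e. R_3(3) ≥ 5.

Largest n = 4; hence R_3(3) > 4.


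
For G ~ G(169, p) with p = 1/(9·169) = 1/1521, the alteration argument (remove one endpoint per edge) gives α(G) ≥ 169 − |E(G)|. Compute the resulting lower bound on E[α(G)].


E[|E(G)|] = C(169, 2)·p = 14196 · (1/1521) = 28/3.
E[α(G)] ≥ n − E[|E(G)|] = 169 − 28/3 = 479/3.
Numerically: ≈ 159.666667.
(This is only a lower bound; the true E[α(G)] may be larger.)

E[α(G)] ≥ 479/3 ≈ 159.666667.


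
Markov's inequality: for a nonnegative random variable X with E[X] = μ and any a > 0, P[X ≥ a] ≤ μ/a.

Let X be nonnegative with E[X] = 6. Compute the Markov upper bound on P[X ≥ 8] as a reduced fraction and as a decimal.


μ = E[X] = 6, a = 8.
Markov: P[X ≥ 8] ≤ μ/a = (6)/8 = 3/4.
Numerically: ≈ 0.75000.
(Since a = 8 > μ = 6.00000, the bound 3/4 is < 1 and informative.)

P[X ≥ 8] ≤ 3/4 ≈ 0.75000.


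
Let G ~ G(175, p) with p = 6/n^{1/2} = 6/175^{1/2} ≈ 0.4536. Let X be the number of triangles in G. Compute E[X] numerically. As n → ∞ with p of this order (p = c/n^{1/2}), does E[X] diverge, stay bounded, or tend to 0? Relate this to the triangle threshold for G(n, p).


Number of potential triangles: C(175, 3) = 877975.
Each occurs with probability p³ ≈ (0.4536)³ ≈ 9.330323e-02.
By linearity: E[X] = C(175, 3)·p³ ≈ 877975 · 9.330323e-02 ≈ 81917.9033.
Since α = 1/2 < 1, p = c/n^{1/2} ≫ 1/n is above the triangle threshold p ~ 1/n. Asymptotically E[X] ~ (c³/6)·n^{3(1−α)} = (6³/6)·n^{1.5} → ∞; triangles are abundant w.h.p.

E[X] ≈ 81917.9033; in regime p = Θ(1/n^{1/2}) E[X] diverges (above the triangle threshold p ~ 1/n).


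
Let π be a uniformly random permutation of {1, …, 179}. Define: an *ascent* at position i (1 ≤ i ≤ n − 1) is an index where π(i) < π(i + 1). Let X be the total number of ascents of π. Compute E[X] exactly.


Write X = Σ X_I over i = 1, …, 178, with X_I the indicator of one ascent.
There are 178 indicators.
For each fixed i, the pair (π(i), π(i+1)) is a uniformly random ordered pair of distinct values from {1, …, 179}; by symmetry P[π(i) < π(i+1)] = 1/2.
By linearity: E[X] = 178 · (1/2) = (179 − 1) · (1/2) = 89 ≈ 89.000000.

E[X] = 89 = 89.000000.


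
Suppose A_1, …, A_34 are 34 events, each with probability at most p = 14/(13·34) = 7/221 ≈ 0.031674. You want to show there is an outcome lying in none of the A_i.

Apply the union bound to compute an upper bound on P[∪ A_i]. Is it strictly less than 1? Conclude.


Union bound: P[∪_{i=1}^{34} A_i] ≤ Σ_i P[A_i] ≤ 34·p = 34·(7/221) = 14/13.
Numerically: 14/13 ≈ 1.076923.
Is 14/13 < 1? NO.
Since the bound 14/13 is ≥ 1, the union bound is uninformative here; it does NOT by itself certify existence.

34·p = 14/13 ≈ 1.076923; existence NOT certified by the union bound.


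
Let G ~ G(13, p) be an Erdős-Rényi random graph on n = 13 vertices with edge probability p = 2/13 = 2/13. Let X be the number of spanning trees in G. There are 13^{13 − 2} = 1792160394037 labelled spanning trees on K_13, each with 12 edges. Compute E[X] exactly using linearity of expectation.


K_13 has 13^{13 − 2} = 1792160394037 labelled spanning trees.
For each such spanning tree H, let X_H = 1 if all 12 edges of H are present in G. Then P[X_H = 1] = p^{12} = (2/13)^{12} = 4096/23298085122481.
By linearity of expectation: E[X] = Σ_H E[X_H] = 1792160394037 · p^{12} = 1792160394037 · 4096/23298085122481 = 4096/13.
Numerically: E[X] ≈ 315.

E[X] = 1792160394037 · (2/13)^{12} = 4096/13 ≈ 315.


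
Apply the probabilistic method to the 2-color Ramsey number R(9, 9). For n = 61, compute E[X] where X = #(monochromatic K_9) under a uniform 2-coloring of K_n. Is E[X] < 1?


E[X] = C(61, 9) · 2^{1 − 36} = 17341763505 · 2^{−35} = 17341763505/34359738368.
As a reduced fraction: E[X] = 17341763505/34359738368 ≈ 0.50471.
Is E[X] < 1? YES.
Since E[X] < 1, there exists a 2-coloring of K_{61} with no monochromatic K_9; hence R(9, 9) > 61.

E[X] = 17341763505/34359738368 ≈ 0.50471; E[X] < 1, so R(9, 9) > 61.


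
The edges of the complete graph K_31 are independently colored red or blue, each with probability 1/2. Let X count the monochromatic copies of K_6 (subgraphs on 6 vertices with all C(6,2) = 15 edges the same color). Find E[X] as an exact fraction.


Let X = Σ_S X_S over the C(31, 6) = 736281 subsets S of size 6, where X_S = 1 if the K_6 on S is monochromatic.
For a fixed S, the K_6 on S has C(6, 2) = 15 edges. P[all 15 edges red] = (1/2)^15, and likewise for blue, so P[monochromatic] = 2·(1/2)^15 = 2^{1 − 15} = 1/16384.
By linearity: E[X] = C(31, 6) · 2^{1 − 15} = 736281 · 1/16384 = 736281/16384.
Numerically: E[X] ≈ 44.9390.

E[X] = C(31,6)·2^(1−C(6,2)) = 736281/16384 ≈ 44.9390.


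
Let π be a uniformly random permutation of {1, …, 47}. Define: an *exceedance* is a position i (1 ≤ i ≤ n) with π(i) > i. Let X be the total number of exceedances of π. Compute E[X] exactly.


Write X = Σ_{i=1}^{47} X_i, where X_i = 1_{π(i) > i}.
For each fixed i, π(i) is uniform over {1, …, 47} (marginal of a uniform permutation), so P[π(i) > i] = (n − i)/n. Summing: Σ_{i=1}^{47} (n − i)/n = (0 + 1 + … + 46)/47 = 47(47 − 1)/(2·47) = (47 − 1)/2.
Hence E[X] = Σ_{i=1}^{47} (47 − i)/47 = 23 ≈ 23.0000.

E[X] = 23 = 23.0000.
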